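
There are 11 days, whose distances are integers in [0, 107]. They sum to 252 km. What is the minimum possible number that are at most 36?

If only k of them are at most 36, the other 11 − k are at least 37, so the total is at least (11 − k)·37 + k·0.
This is ≤ 252, so (11 − k)·37 + 0k ≤ 252, which gives k ≥ 5.
Exactly 5 works: 5 values at 0 and 6 at 37 total 222; raise one of the low values by 30 (still ≤ 36) to hit 252.

5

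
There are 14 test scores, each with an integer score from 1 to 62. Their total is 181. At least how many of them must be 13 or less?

Each value above 13 is at least 14, contributing at least 14 − 1 = 13 above the floor 1.
The sum exceeds the floor total 14 by 167, so at most ⌊167/13⌋ = 12 exceed 13, and at least 2 are ≤ 13.
Exactly 2 works: 2 values at 1 and 12 at 14 total 170; raise one of the low values by 11 (still ≤ 13) to hit 181.

2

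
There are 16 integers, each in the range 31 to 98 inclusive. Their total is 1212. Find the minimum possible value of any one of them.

31

To make one integer as small as possible, make the other 15 as large as possible.
The other 15 can take up 15 × 98 = 1470 ≥ 1212 − 31, so one integer can sit at its floor of 31.
Achievable: one at 31 and the other 15 totalling 1181, which fits since 15 × 31 ≤ 1181 ≤ 15 × 98.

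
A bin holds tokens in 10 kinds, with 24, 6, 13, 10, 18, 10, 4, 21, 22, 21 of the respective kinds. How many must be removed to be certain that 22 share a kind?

In the worst case you take as many as possible of each kind without reaching 22: 21 + 6 + 13 + 10 + 18 + 10 + 4 + 21 + 21 + 21 = 145.
The next one must give 22 of some kind, so 145 + 1 = 146.

146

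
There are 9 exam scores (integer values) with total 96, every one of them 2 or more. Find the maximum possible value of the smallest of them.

10

If every one of the 9 were at least 11, the total would be at least 9 × 11 = 99 > 96.
Taking 3 copies of 10 and 6 copies of 11 gives exactly 96, so 10 is attained.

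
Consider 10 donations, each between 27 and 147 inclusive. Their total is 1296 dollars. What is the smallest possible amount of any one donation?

27

Minimizing one value means maximizing the remaining 9.
The other 9 can take up 9 × 147 = 1323 ≥ 1296 − 27, so one donation can sit at its floor of 27.
Achievable: one at 27 and the other 9 totalling 1269, which fits since 9 × 27 ≤ 1269 ≤ 9 × 147.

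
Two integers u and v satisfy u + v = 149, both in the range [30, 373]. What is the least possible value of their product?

uv = u(149 − u) is concave in u, so over [30, 119] it is minimized at an endpoint.
The extreme feasible split is u = 30, v = 119, giving uv = 3570.

3570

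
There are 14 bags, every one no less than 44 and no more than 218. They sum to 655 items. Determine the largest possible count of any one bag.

To make one bag as large as possible, make the other 13 as small as possible.
The other 13 contribute at least 13 × 44 = 572, leaving at most 655 − 572 = 83.
Since 83 ≤ 218, this is achievable: one at 83 and 13 at 44.

83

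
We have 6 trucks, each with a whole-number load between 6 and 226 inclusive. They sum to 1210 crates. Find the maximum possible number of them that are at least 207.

5

If k of the values are ≥ 207, the total is ≥ 207k + 6(6 − k).
Setting 207k + 6(6 − k) ≤ 1210 gives 201k ≤ 1174, so k ≤ 5.
k = 5 is achieved by 5 values at 207 and 1 at 6, total 1041; add 169 to one value (staying below 207) to reach 1210.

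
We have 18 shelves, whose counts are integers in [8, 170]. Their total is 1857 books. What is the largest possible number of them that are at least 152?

11

With k values at 152 or above and the rest at least 8, the sum is at least 144 + 144k.
Since the sum is 1857, we need 144k ≤ 1713, i.e. k ≤ 11.
k = 11 is achieved by 11 values at 152 and 7 at 8, total 1728; add 129 to one value (staying below 152) to reach 1857.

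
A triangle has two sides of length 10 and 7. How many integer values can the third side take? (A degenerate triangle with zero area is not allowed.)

The triangle inequality gives |10 − 7| < c < 10 + 7, i.e. 3 < c < 17.
So c can be any integer from 4 to 16: 13 values.

13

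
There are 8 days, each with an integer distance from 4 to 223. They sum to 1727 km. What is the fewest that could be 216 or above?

Suppose at most 8 − j of them reach 216; then j values are ≤ 215 and the rest ≤ 223.
The total is then ≤ 215·j + 223·(8 − j) = 1784 − 8j. For this to be ≥ 1727 we need j ≤ 7, so at least 8 − 7 = 1 must reach 216.
Exactly 1 works: 1 value at 223 and 7 at 215 total 1728; lower one of the high values by 1 (still ≥ 216) to hit 1727.

1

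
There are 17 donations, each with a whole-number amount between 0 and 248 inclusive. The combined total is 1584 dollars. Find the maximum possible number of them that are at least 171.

With k values at 171 or above and the rest at least 0, the sum is at least 0 + 171k.
Since the sum is 1584, we need 171k ≤ 1584, i.e. k ≤ 9.
k = 9 is achieved by 9 values at 171 and 8 at 0, total 1539; add 45 to one value (staying below 171) to reach 1584.

9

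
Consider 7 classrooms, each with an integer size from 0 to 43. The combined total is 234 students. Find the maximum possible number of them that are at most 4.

1

Suppose k of them are at most 4. Those contribute at most 4 each and the rest at most 43 each.
So the total is at most 4k + 43(7 − k) = 301 − 39k. This must still be ≥ 234, so k ≤ 1.
k = 1 is achieved by 1 value at 4 and 6 at 43, total 262; lower one of the 43's by 28 (still > 4) to reach 234.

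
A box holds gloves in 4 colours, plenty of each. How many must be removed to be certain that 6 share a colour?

In the worst case you draw 5 of each of the 4 colours: 4 × 5 = 20.
One more forces 6 of some colour, so 20 + 1 = 21.

21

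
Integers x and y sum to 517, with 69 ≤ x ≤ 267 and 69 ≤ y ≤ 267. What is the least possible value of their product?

xy = x(517 − x) is concave in x, so over [250, 267] it is minimized at an endpoint.
The extreme feasible split is x = 250, y = 267, giving xy = 66750.

66750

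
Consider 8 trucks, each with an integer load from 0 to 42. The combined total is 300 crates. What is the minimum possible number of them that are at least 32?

5

Each value short of 32 is at most 31, costing at least 42 − 31 = 11 against the maximum total of 336.
We can afford to lose at most 336 − 300 = 36, so at most ⌊36/11⌋ = 3 fall short, and at least 5 are ≥ 32.
Exactly 5 works: 5 values at 42 and 3 at 31 total 303; lower one of the high values by 3 (still ≥ 32) to hit 300.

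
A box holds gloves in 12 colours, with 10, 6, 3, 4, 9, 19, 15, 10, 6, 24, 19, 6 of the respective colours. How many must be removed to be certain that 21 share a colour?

In the worst case you take as many as possible of each colour without reaching 21: 10 + 6 + 3 + 4 + 9 + 19 + 15 + 10 + 6 + 20 + 19 + 6 = 127.
The next one must give 21 of some colour, so 127 + 1 = 128.

128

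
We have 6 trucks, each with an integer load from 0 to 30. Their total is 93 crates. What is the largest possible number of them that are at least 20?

With k values at 20 or above and the rest at least 0, the sum is at least 0 + 20k.
Since the sum is 93, we need 20k ≤ 93, i.e. k ≤ 4.
k = 4 is achieved by 4 values at 20 and 2 at 0, total 80; add 13 to one value (staying below 20) to reach 93.

4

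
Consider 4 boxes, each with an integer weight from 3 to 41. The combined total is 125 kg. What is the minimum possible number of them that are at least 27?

2

If only k of them are at least 27, the other 4 − k are at most 26, so the total is at most k·41 + (4 − k)·26.
This must reach 125, so k·41 + (4 − k)·26 ≥ 125, giving k ≥ 2.
Exactly 2 works: 2 values at 41 and 2 at 26 total 134; lower one of the high values by 9 (still ≥ 27) to hit 125.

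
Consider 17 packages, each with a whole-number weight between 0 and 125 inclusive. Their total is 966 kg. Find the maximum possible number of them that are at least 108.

If k of the values are ≥ 108, the total is ≥ 108k + 0(17 − k).
Setting 108k + 0(17 − k) ≤ 966 gives 108k ≤ 966, so k ≤ 8.
k = 8 is achieved by 8 values at 108 and 9 at 0, total 864; add 102 to one value (staying below 108) to reach 966.

8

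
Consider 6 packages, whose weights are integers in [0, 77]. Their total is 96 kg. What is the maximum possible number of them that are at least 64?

1

If k of the values are ≥ 64, the total is ≥ 64k + 0(6 − k).
Setting 64k + 0(6 − k) ≤ 96 gives 64k ≤ 96, so k ≤ 1.
k = 1 is achieved by 1 value at 64 and 5 at 0, total 64; add 32 to one value (staying below 64) to reach 96.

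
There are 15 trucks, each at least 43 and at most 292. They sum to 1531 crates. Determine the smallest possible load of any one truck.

43

To make one truck as small as possible, make the other 14 as large as possible.
The other 14 can take up 14 × 292 = 4088 ≥ 1531 − 43, so one truck can sit at its floor of 43.
Achievable: one at 43 and the other 14 totalling 1488, which fits since 14 × 43 ≤ 1488 ≤ 14 × 292.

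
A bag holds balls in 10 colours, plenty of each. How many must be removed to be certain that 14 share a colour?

131

In the worst case you draw 13 of each of the 10 colours: 10 × 13 = 130.
One more forces 14 of some colour, so 130 + 1 = 131.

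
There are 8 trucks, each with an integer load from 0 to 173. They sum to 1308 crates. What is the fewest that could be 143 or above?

6

Suppose at most 8 − j of them reach 143; then j values are ≤ 142 and the rest ≤ 173.
The total is then ≤ 142·j + 173·(8 − j) = 1384 − 31j. For this to be ≥ 1308 we need j ≤ 2, so at least 8 − 2 = 6 must reach 143.
Exactly 6 works: 6 values at 173 and 2 at 142 total 1322; lower one of the high values by 14 (still ≥ 143) to hit 1308.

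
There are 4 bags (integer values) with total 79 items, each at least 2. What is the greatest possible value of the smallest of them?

The 4 values sum to 79, so their minimum is at most ⌊79/4⌋ = 19.
Achievable: 1 of them at 19 and 3 at 20 total 79.

19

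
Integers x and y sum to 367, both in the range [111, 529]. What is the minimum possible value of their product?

xy = x(367 − x) is concave in x, so over [111, 256] it is minimized at an endpoint.
The extreme feasible split is x = 111, y = 256, giving xy = 28416.

28416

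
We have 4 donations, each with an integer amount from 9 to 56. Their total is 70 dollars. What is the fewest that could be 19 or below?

If only k of them are at most 19, the other 4 − k are at least 20, so the total is at least (4 − k)·20 + k·9.
This is ≤ 70, so (4 − k)·20 + 9k ≤ 70, which gives k ≥ 1.
Exactly 1 works: 1 value at 9 and 3 at 20 total 69; raise one of the low values by 1 (still ≤ 19) to hit 70.

1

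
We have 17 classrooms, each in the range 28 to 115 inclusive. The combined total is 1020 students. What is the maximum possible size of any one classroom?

To make one classroom as large as possible, make the other 16 as small as possible.
The other 16 contribute at least 16 × 28 = 448, leaving at most 1020 − 448 = 572.
But each classroom is capped at 115, so the maximum is 115.
Achievable: one at 115 and the other 16 totalling 905, which fits since 16 × 28 ≤ 905 ≤ 16 × 115.

115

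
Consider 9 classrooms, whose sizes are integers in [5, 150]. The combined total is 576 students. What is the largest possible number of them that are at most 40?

Suppose k of them are at most 40. Those contribute at most 40 each and the rest at most 150 each.
So the total is at most 40k + 150(9 − k) = 1350 − 110k. This must still be ≥ 576, so k ≤ 7.
k = 7 is achieved by 7 values at 40 and 2 at 150, total 580; lower one of the 150's by 4 (still > 40) to reach 576.

7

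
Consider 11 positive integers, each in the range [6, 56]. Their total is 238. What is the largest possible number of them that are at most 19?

10

Suppose k of them are at most 19. Those contribute at most 19 each and the rest at most 56 each.
So the total is at most 19k + 56(11 − k) = 616 − 37k. This must still be ≥ 238, so k ≤ 10.
k = 10 is achieved by 10 values at 19 and 1 at 56, total 246; lower one of the 56's by 8 (still > 19) to reach 238.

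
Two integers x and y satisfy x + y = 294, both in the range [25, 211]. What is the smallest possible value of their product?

Since x + y is fixed, pushing one of them to its bound minimizes the product.
At the endpoint x = 83, y = 294 − 83 = 211, so xy = 83 × 211 = 17513.

17513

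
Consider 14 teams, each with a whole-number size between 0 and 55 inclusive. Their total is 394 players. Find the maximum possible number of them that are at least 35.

With k values at 35 or above and the rest at least 0, the sum is at least 0 + 35k.
Since the sum is 394, we need 35k ≤ 394, i.e. k ≤ 11.
k = 11 is achieved by 11 values at 35 and 3 at 0, total 385; add 9 to one value (staying below 35) to reach 394.

11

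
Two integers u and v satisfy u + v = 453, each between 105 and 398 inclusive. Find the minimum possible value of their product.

36540

Since u + v is fixed, pushing one of them to its bound minimizes the product.
The extreme feasible split is u = 105, v = 348, giving uv = 36540.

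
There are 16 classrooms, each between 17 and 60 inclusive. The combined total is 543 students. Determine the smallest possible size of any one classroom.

17

To make one classroom as small as possible, make the other 15 as large as possible.
The other 15 can take up 15 × 60 = 900 ≥ 543 − 17, so one classroom can sit at its floor of 17.
Achievable: one at 17 and the other 15 totalling 526, which fits since 15 × 17 ≤ 526 ≤ 15 × 60.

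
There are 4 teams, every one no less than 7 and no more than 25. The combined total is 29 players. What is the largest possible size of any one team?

8

Maximizing one value means minimizing the remaining 3.
The other 3 contribute at least 3 × 7 = 21, leaving at most 29 − 21 = 8.
Since 8 ≤ 25, this is achievable: one at 8 and 3 at 7.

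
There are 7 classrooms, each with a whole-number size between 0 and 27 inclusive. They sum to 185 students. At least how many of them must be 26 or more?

Each value short of 26 is at most 25, costing at least 27 − 25 = 2 against the maximum total of 189.
We can afford to lose at most 189 − 185 = 4, so at most ⌊4/2⌋ = 2 fall short, and at least 5 are ≥ 26.
Exactly 5 works: 5 values at 27 and 2 at 25 total 185.

5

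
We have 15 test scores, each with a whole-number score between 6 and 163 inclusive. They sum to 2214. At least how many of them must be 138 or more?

7

Suppose at most 15 − j of them reach 138; then j values are ≤ 137 and the rest ≤ 163.
The total is then ≤ 137·j + 163·(15 − j) = 2445 − 26j. For this to be ≥ 2214 we need j ≤ 8, so at least 15 − 8 = 7 must reach 138.
Exactly 7 works: 7 values at 163 and 8 at 137 total 2237; lower one of the high values by 23 (still ≥ 138) to hit 2214.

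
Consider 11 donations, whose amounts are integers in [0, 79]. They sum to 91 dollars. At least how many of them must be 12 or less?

Each value above 12 is at least 13, contributing at least 13 − 0 = 13 above the floor 0.
The sum exceeds the floor total 0 by 91, so at most ⌊91/13⌋ = 7 exceed 12, and at least 4 are ≤ 12.
Exactly 4 works: 4 values at 0 and 7 at 13 total 91.

4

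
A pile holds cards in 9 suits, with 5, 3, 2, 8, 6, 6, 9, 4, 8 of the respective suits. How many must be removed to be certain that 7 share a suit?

In the worst case you take as many as possible of each suit without reaching 7: 5 + 3 + 2 + 6 + 6 + 6 + 6 + 4 + 6 = 44.
The next one must give 7 of some suit, so 44 + 1 = 45.

45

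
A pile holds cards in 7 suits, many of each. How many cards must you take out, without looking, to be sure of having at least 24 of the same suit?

162

You could draw 23 of every suit without reaching 24 of any — 161 in all.
One more forces 24 of some suit, so 161 + 1 = 162.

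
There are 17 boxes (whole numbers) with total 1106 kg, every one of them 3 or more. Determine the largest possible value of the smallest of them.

65

If every one of the 17 were at least 66, the total would be at least 17 × 66 = 1122 > 1106.
Achievable: 16 of them at 65 and 1 at 66 total 1106.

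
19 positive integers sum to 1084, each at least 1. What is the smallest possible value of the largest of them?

58

The 19 values sum to 1084, so their maximum is at least ⌈1084/19⌉ = 58.
Equality holds with 1 value of 58 and 18 values of 57.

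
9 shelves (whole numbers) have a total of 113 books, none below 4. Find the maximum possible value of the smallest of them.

The average is 113/9 < 13, so some value is ≤ 12.
Equality holds with 4 values of 12 and 5 values of 13.

12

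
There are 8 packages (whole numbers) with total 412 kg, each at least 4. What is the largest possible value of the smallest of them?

51

The average is 412/8 < 52, so some value is ≤ 51.
Achievable: 4 of them at 51 and 4 at 52 total 412.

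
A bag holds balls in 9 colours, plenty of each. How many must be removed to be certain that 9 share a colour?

73

In the worst case you draw 8 of each of the 9 colours: 9 × 8 = 72.
One more forces 9 of some colour, so 72 + 1 = 73.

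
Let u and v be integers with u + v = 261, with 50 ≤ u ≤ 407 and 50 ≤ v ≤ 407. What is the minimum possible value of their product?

Since u + v is fixed, pushing one of them to its bound minimizes the product.
At the endpoint u = 50, v = 261 − 50 = 211, so uv = 50 × 211 = 10550.

10550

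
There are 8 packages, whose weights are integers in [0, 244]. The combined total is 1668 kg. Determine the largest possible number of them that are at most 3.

1

Each value at 3 or below falls at least 244 − 3 = 241 short of the ceiling 244.
The ceiling total is 8 × 244 = 1952, and we need 1668, so at most ⌊(1952 − 1668)/241⌋ = 1 can be that low.
k = 1 is achieved by 1 value at 3 and 7 at 244, total 1711; lower one of the 244's by 43 (still > 3) to reach 1668.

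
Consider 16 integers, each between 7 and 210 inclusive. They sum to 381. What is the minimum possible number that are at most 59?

11

Let j be the number exceeding 59. Then the total is ≥ 60·j + 7·(16 − j) = 112 + 53j.
So 53j ≤ 269 and j ≤ 5; hence at least 16 − 5 = 11 are ≤ 59.
Exactly 11 works: 11 values at 7 and 5 at 60 total 377; raise one of the low values by 4 (still ≤ 59) to hit 381.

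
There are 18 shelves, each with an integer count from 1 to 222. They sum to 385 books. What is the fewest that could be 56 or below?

If only k of them are at most 56, the other 18 − k are at least 57, so the total is at least (18 − k)·57 + k·1.
This is ≤ 385, so (18 − k)·57 + 1k ≤ 385, which gives k ≥ 12.
Exactly 12 works: 12 values at 1 and 6 at 57 total 354; raise one of the low values by 31 (still ≤ 56) to hit 385.

12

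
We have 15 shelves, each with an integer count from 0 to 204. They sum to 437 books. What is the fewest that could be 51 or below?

7

Let j be the number exceeding 51. Then the total is ≥ 52·j + 0·(15 − j) = 0 + 52j.
So 52j ≤ 437 and j ≤ 8; hence at least 15 − 8 = 7 are ≤ 51.
Exactly 7 works: 7 values at 0 and 8 at 52 total 416; raise one of the low values by 21 (still ≤ 51) to hit 437.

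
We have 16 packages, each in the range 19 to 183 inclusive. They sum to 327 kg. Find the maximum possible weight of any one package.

Maximizing one value means minimizing the remaining 15.
The other 15 contribute at least 15 × 19 = 285, leaving at most 327 − 285 = 42.
Since 42 ≤ 183, this is achievable: one at 42 and 15 at 19.

42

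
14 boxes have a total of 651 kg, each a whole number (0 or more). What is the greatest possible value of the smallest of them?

The average is 651/14 < 47, so some value is ≤ 46.
Equality holds with 7 values of 46 and 7 values of 47.

46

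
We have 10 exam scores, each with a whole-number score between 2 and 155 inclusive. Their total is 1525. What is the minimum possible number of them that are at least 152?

4

Suppose at most 10 − j of them reach 152; then j values are ≤ 151 and the rest ≤ 155.
The total is then ≤ 151·j + 155·(10 − j) = 1550 − 4j. For this to be ≥ 1525 we need j ≤ 6, so at least 10 − 6 = 4 must reach 152.
Exactly 4 works: 4 values at 155 and 6 at 151 total 1526; lower one of the high values by 1 (still ≥ 152) to hit 1525.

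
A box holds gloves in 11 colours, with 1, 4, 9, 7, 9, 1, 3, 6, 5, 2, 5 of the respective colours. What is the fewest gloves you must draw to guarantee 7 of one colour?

In the worst case you take as many as possible of each colour without reaching 7: 1 + 4 + 6 + 6 + 6 + 1 + 3 + 6 + 5 + 2 + 5 = 45.
The next one must give 7 of some colour, so 45 + 1 = 46.

46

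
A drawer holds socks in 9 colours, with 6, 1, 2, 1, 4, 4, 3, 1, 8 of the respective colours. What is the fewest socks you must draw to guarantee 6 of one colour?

27

In the worst case you take as many as possible of each colour without reaching 6: 5 + 1 + 2 + 1 + 4 + 4 + 3 + 1 + 5 = 26.
The next one must give 6 of some colour, so 26 + 1 = 27.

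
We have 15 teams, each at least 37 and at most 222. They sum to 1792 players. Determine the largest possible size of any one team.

Maximizing one value means minimizing the remaining 14.
The other 14 contribute at least 14 × 37 = 518, leaving at most 1792 − 518 = 1274.
But each team is capped at 222, so the maximum is 222.
Achievable: one at 222 and the other 14 totalling 1570, which fits since 14 × 37 ≤ 1570 ≤ 14 × 222.

222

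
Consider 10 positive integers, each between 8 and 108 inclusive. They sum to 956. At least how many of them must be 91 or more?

4

Suppose at most 10 − j of them reach 91; then j values are ≤ 90 and the rest ≤ 108.
The total is then ≤ 90·j + 108·(10 − j) = 1080 − 18j. For this to be ≥ 956 we need j ≤ 6, so at least 10 − 6 = 4 must reach 91.
Exactly 4 works: 4 values at 108 and 6 at 90 total 972; lower one of the high values by 16 (still ≥ 91) to hit 956.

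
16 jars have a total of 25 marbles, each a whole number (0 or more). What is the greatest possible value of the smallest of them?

1

The average is 25/16 < 2, so some value is ≤ 1.
Achievable: 7 of them at 1 and 9 at 2 total 25.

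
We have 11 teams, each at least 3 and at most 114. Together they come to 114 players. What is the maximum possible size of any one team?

Maximizing one value means minimizing the remaining 10.
The other 10 contribute at least 10 × 3 = 30, leaving at most 114 − 30 = 84.
Since 84 ≤ 114, this is achievable: one at 84 and 10 at 3.

84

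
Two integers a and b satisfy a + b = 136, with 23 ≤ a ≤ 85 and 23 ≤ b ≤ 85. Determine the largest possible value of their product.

4624

For a fixed sum, the product ab is largest when a and b are as close as possible.
Taking a = 68 and b = 68 (both in [23, 85]) gives ab = 4624.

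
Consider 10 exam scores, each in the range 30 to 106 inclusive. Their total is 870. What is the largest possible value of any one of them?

106

Maximizing one value means minimizing the remaining 9.
The other 9 contribute at least 9 × 30 = 270, leaving at most 870 − 270 = 600.
But each score is capped at 106, so the maximum is 106.
Achievable: one at 106 and the other 9 totalling 764, which fits since 9 × 30 ≤ 764 ≤ 9 × 106.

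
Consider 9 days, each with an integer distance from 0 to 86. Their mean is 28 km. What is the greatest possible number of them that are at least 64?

3

The total is 9 × 28 = 252.
Suppose k of them are at least 64. Those contribute at least 64 each and the other 9 − k at least 0 each.
So the total is at least 64k + 0(9 − k) = 0 + 64k. This must be ≤ 252, giving k ≤ 3.
k = 3 is achieved by 3 values at 64 and 6 at 0, total 192; add 60 to one value (staying below 64) to reach 252.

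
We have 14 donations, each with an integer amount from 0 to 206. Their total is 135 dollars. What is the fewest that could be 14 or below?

If only k of them are at most 14, the other 14 − k are at least 15, so the total is at least (14 − k)·15 + k·0.
This is ≤ 135, so (14 − k)·15 + 0k ≤ 135, which gives k ≥ 5.
Exactly 5 works: 5 values at 0 and 9 at 15 total 135.

5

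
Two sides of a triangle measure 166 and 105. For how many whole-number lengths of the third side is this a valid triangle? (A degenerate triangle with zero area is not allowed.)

The triangle inequality gives |166 − 105| < c < 166 + 105, i.e. 61 < c < 271.
So c can be any integer from 62 to 270: 209 values.

209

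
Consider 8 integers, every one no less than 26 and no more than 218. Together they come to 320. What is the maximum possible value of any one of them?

To make one integer as large as possible, make the other 7 as small as possible.
The other 7 contribute at least 7 × 26 = 182, leaving at most 320 − 182 = 138.
Since 138 ≤ 218, this is achievable: one at 138 and 7 at 26.

138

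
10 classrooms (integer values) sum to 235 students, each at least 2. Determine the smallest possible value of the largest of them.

24

The 10 values sum to 235, so their maximum is at least ⌈235/10⌉ = 24.
Equality holds with 5 values of 24 and 5 values of 23.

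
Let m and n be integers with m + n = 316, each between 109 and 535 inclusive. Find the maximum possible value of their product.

mn = m(316 − m) is maximized when m is as near 316/2 as the bounds allow.
Taking m = 158 and n = 158 (both in [109, 535]) gives mn = 24964.

24964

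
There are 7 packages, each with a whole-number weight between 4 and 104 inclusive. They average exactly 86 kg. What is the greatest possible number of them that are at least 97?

The total is 7 × 86 = 602.
If k of the values are ≥ 97, the total is ≥ 97k + 4(7 − k).
Setting 97k + 4(7 − k) ≤ 602 gives 93k ≤ 574, so k ≤ 6.
k = 6 is achieved by 6 values at 97 and 1 at 4, total 586; add 16 to one value (staying below 97) to reach 602.

6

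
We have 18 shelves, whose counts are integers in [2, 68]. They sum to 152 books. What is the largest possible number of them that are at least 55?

If k of the values are ≥ 55, the total is ≥ 55k + 2(18 − k).
Setting 55k + 2(18 − k) ≤ 152 gives 53k ≤ 116, so k ≤ 2.
k = 2 is achieved by 2 values at 55 and 16 at 2, total 142; add 10 to one value (staying below 55) to reach 152.

2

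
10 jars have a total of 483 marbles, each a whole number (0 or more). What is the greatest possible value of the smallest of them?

The average is 483/10 < 49, so some value is ≤ 48.
Taking 7 copies of 48 and 3 copies of 49 gives exactly 483, so 48 is attained.

48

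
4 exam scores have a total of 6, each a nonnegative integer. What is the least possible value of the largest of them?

2

Some value must be at least ⌈6/4⌉ = 2, since 4 × 1 = 4 < 6.
Taking 2 copies of 1 and 2 copies of 2 gives exactly 6, so 2 is attained.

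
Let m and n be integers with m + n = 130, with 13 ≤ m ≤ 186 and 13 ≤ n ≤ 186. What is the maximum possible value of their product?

mn = m(130 − m) is maximized when m is as near 130/2 as the bounds allow.
Taking m = 65 and n = 65 (both in [13, 186]) gives mn = 4225.

4225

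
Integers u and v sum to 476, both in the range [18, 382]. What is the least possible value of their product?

35908

Since u + v is fixed, pushing one of them to its bound minimizes the product.
The extreme feasible split is u = 94, v = 382, giving uv = 35908.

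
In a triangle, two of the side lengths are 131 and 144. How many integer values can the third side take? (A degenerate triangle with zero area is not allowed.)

The triangle inequality gives |131 − 144| < c < 131 + 144, i.e. 13 < c < 275.
So c can be any integer from 14 to 274: 261 values.

261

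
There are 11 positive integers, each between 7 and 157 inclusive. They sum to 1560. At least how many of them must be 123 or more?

7

Each value short of 123 is at most 122, costing at least 157 − 122 = 35 against the maximum total of 1727.
We can afford to lose at most 1727 − 1560 = 167, so at most ⌊167/35⌋ = 4 fall short, and at least 7 are ≥ 123.
Exactly 7 works: 7 values at 157 and 4 at 122 total 1587; lower one of the high values by 27 (still ≥ 123) to hit 1560.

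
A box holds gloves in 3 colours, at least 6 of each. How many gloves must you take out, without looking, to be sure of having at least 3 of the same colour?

You could draw 2 of every colour without reaching 3 of any — 6 in all.
One more forces 3 of some colour, so 6 + 1 = 7.

7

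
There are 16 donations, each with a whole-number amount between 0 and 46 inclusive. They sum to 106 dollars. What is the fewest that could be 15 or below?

If only k of them are at most 15, the other 16 − k are at least 16, so the total is at least (16 − k)·16 + k·0.
This is ≤ 106, so (16 − k)·16 + 0k ≤ 106, which gives k ≥ 10.
Exactly 10 works: 10 values at 0 and 6 at 16 total 96; raise one of the low values by 10 (still ≤ 15) to hit 106.

10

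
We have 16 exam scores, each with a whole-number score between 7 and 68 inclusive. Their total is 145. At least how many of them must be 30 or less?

Each value above 30 is at least 31, contributing at least 31 − 7 = 24 above the floor 7.
The sum exceeds the floor total 112 by 33, so at most ⌊33/24⌋ = 1 exceed 30, and at least 15 are ≤ 30.
Exactly 15 works: 15 values at 7 and 1 at 31 total 136; raise one of the low values by 9 (still ≤ 30) to hit 145.

15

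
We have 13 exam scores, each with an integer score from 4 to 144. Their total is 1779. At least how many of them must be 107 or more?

Suppose at most 13 − j of them reach 107; then j values are ≤ 106 and the rest ≤ 144.
The total is then ≤ 106·j + 144·(13 − j) = 1872 − 38j. For this to be ≥ 1779 we need j ≤ 2, so at least 13 − 2 = 11 must reach 107.
Exactly 11 works: 11 values at 144 and 2 at 106 total 1796; lower one of the high values by 17 (still ≥ 107) to hit 1779.

11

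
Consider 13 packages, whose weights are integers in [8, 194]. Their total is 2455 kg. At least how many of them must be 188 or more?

4

Suppose at most 13 − j of them reach 188; then j values are ≤ 187 and the rest ≤ 194.
The total is then ≤ 187·j + 194·(13 − j) = 2522 − 7j. For this to be ≥ 2455 we need j ≤ 9, so at least 13 − 9 = 4 must reach 188.
Exactly 4 works: 4 values at 194 and 9 at 187 total 2459; lower one of the high values by 4 (still ≥ 188) to hit 2455.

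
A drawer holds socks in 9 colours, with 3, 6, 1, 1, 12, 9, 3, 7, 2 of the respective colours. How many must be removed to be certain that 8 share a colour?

In the worst case you take as many as possible of each colour without reaching 8: 3 + 6 + 1 + 1 + 7 + 7 + 3 + 7 + 2 = 37.
The next one must give 8 of some colour, so 37 + 1 = 38.

38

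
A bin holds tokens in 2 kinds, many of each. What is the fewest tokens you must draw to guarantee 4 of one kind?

In the worst case you draw 3 of each of the 2 kinds: 2 × 3 = 6.
One more forces 4 of some kind, so 6 + 1 = 7.

7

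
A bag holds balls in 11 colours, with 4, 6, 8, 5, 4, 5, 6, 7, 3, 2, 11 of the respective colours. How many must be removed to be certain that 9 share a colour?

In the worst case you take as many as possible of each colour without reaching 9: 4 + 6 + 8 + 5 + 4 + 5 + 6 + 7 + 3 + 2 + 8 = 58.
The next one must give 9 of some colour, so 58 + 1 = 59.

59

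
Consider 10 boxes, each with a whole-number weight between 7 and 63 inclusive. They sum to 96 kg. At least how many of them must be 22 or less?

Each value above 22 is at least 23, contributing at least 23 − 7 = 16 above the floor 7.
The sum exceeds the floor total 70 by 26, so at most ⌊26/16⌋ = 1 exceed 22, and at least 9 are ≤ 22.
Exactly 9 works: 9 values at 7 and 1 at 23 total 86; raise one of the low values by 10 (still ≤ 22) to hit 96.

9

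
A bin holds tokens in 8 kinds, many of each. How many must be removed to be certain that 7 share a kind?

In the worst case you draw 6 of each of the 8 kinds: 8 × 6 = 48.
One more forces 7 of some kind, so 48 + 1 = 49.

49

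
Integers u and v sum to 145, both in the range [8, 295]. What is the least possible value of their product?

For a fixed sum, uv is smallest when u and v are as far apart as possible.
The extreme feasible split is u = 8, v = 137, giving uv = 1096.

1096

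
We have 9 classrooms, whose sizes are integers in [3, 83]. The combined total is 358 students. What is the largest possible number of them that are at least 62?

5

If k of the values are ≥ 62, the total is ≥ 62k + 3(9 − k).
Setting 62k + 3(9 − k) ≤ 358 gives 59k ≤ 331, so k ≤ 5.
k = 5 is achieved by 5 values at 62 and 4 at 3, total 322; add 36 to one value (staying below 62) to reach 358.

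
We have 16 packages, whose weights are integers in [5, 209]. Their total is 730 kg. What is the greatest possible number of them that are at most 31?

Suppose k of them are at most 31. Those contribute at most 31 each and the rest at most 209 each.
So the total is at most 31k + 209(16 − k) = 3344 − 178k. This must still be ≥ 730, so k ≤ 14.
k = 14 is achieved by 14 values at 31 and 2 at 209, total 852; lower one of the 209's by 122 (still > 31) to reach 730.

14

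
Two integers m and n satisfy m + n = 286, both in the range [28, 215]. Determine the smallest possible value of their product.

mn = m(286 − m) is concave in m, so over [71, 215] it is minimized at an endpoint.
The extreme feasible split is m = 71, n = 215, giving mn = 15265.

15265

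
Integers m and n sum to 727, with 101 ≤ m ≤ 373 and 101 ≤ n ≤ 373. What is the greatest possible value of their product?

132132

With m + n fixed, mn peaks when the two are closest together.
Taking m = 363 and n = 364 (both in [101, 373]) gives mn = 132132.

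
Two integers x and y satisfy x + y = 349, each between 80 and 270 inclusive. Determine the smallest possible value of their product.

For a fixed sum, xy is smallest when x and y are as far apart as possible.
The extreme feasible split is x = 80, y = 269, giving xy = 21520.

21520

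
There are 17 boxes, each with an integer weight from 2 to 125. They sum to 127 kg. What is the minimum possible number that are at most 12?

9

Each value above 12 is at least 13, contributing at least 13 − 2 = 11 above the floor 2.
The sum exceeds the floor total 34 by 93, so at most ⌊93/11⌋ = 8 exceed 12, and at least 9 are ≤ 12.
Exactly 9 works: 9 values at 2 and 8 at 13 total 122; raise one of the low values by 5 (still ≤ 12) to hit 127.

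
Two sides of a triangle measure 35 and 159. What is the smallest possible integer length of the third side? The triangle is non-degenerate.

The third side must exceed |35 − 159| = 124.
The smallest integer above 124 is 125.

125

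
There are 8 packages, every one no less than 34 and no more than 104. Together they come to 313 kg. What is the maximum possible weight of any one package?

To make one package as large as possible, make the other 7 as small as possible.
The other 7 contribute at least 7 × 34 = 238, leaving at most 313 − 238 = 75.
Since 75 ≤ 104, this is achievable: one at 75 and 7 at 34.

75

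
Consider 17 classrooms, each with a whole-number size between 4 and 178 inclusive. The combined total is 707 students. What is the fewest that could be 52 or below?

4

If only k of them are at most 52, the other 17 − k are at least 53, so the total is at least (17 − k)·53 + k·4.
This is ≤ 707, so (17 − k)·53 + 4k ≤ 707, which gives k ≥ 4.
Exactly 4 works: 4 values at 4 and 13 at 53 total 705; raise one of the low values by 2 (still ≤ 52) to hit 707.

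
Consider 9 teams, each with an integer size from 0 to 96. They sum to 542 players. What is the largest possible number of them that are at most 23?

Suppose k of them are at most 23. Those contribute at most 23 each and the rest at most 96 each.
So the total is at most 23k + 96(9 − k) = 864 − 73k. This must still be ≥ 542, so k ≤ 4.
k = 4 is achieved by 4 values at 23 and 5 at 96, total 572; lower one of the 96's by 30 (still > 23) to reach 542.

4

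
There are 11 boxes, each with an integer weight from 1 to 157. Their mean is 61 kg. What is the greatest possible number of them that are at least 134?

4

The total is 11 × 61 = 671.
If k of the values are ≥ 134, the total is ≥ 134k + 1(11 − k).
Setting 134k + 1(11 − k) ≤ 671 gives 133k ≤ 660, so k ≤ 4.
k = 4 is achieved by 4 values at 134 and 7 at 1, total 543; add 128 to one value (staying below 134) to reach 671.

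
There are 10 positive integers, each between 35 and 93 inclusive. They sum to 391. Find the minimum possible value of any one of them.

To make one integer as small as possible, make the other 9 as large as possible.
The other 9 can take up 9 × 93 = 837 ≥ 391 − 35, so one integer can sit at its floor of 35.
Achievable: one at 35 and the other 9 totalling 356, which fits since 9 × 35 ≤ 356 ≤ 9 × 93.

35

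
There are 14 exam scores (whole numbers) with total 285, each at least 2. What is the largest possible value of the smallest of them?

If every one of the 14 were at least 21, the total would be at least 14 × 21 = 294 > 285.
Achievable: 9 of them at 20 and 5 at 21 total 285.

20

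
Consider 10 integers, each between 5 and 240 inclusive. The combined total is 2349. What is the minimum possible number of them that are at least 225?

Each value short of 225 is at most 224, costing at least 240 − 224 = 16 against the maximum total of 2400.
We can afford to lose at most 2400 − 2349 = 51, so at most ⌊51/16⌋ = 3 fall short, and at least 7 are ≥ 225.
Exactly 7 works: 7 values at 240 and 3 at 224 total 2352; lower one of the high values by 3 (still ≥ 225) to hit 2349.

7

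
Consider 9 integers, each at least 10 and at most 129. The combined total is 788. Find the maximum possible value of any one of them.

129

Maximizing one value means minimizing the remaining 8.
The other 8 contribute at least 8 × 10 = 80, leaving at most 788 − 80 = 708.
But each integer is capped at 129, so the maximum is 129.
Achievable: one at 129 and the other 8 totalling 659, which fits since 8 × 10 ≤ 659 ≤ 8 × 129.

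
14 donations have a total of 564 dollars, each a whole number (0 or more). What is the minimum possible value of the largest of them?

The 14 values sum to 564, so their maximum is at least ⌈564/14⌉ = 41.
Achievable: 4 of them at 41 and 10 at 40 total 564.

41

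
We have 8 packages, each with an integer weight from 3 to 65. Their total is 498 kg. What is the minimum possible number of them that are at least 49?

Suppose at most 8 − j of them reach 49; then j values are ≤ 48 and the rest ≤ 65.
The total is then ≤ 48·j + 65·(8 − j) = 520 − 17j. For this to be ≥ 498 we need j ≤ 1, so at least 8 − 1 = 7 must reach 49.
Exactly 7 works: 7 values at 65 and 1 at 48 total 503; lower one of the high values by 5 (still ≥ 49) to hit 498.

7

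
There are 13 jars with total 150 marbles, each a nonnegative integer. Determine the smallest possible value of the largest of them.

Some value must be at least ⌈150/13⌉ = 12, since 13 × 11 = 143 < 150.
Taking 6 copies of 11 and 7 copies of 12 gives exactly 150, so 12 is attained.

12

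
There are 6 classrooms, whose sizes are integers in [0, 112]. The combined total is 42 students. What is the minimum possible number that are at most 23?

Let j be the number exceeding 23. Then the total is ≥ 24·j + 0·(6 − j) = 0 + 24j.
So 24j ≤ 42 and j ≤ 1; hence at least 6 − 1 = 5 are ≤ 23.
Exactly 5 works: 5 values at 0 and 1 at 24 total 24; raise one of the low values by 18 (still ≤ 23) to hit 42.

5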